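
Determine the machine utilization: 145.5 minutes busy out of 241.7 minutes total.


Utilization = busy / total × 100
= 145.5 / 241.7 × 100
= 60.2%


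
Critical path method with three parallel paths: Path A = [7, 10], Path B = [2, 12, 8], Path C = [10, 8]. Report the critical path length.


Path A: 7 + 10 = 17
Path B: 2 + 12 + 8 = 22
Path C: 10 + 8 = 18
Critical path = longest = max(17, 22, 18)
= 22 (Path B)


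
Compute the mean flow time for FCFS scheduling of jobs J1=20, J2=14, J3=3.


Completion times:
  J1: completes at 20
  J2: completes at 34
  J3: completes at 37
Sum = 91
Average = 91/3
= 30.33


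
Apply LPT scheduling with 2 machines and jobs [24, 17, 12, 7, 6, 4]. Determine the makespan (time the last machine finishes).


Jobs (LPT sorted): [24, 17, 12, 7, 6, 4]
Machines: 2
  J=24 → Machine 1 (load: 0+24=24)
  J=17 → Machine 2 (load: 0+17=17)
  J=12 → Machine 2 (load: 17+12=29)
  J=7 → Machine 1 (load: 24+7=31)
  J=6 → Machine 2 (load: 29+6=35)
  J=4 → Machine 1 (load: 31+4=35)
Machine loads: [35, 35]
Makespan = max = 35 time units


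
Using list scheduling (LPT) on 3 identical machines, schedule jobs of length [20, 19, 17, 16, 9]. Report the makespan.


Jobs (LPT sorted): [20, 19, 17, 16, 9]
Machines: 3
  J=20 → Machine 1 (load: 0+20=20)
  J=19 → Machine 2 (load: 0+19=19)
  J=17 → Machine 3 (load: 0+17=17)
  J=16 → Machine 3 (load: 17+16=33)
  J=9 → Machine 2 (load: 19+9=28)
Machine loads: [20, 28, 33]
Makespan = max = 33 time units


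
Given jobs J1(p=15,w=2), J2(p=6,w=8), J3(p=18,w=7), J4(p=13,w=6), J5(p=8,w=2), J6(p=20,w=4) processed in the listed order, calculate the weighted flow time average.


Completion times:
  J1: C=15, w×C=2×15=30
  J2: C=21, w×C=8×21=168
  J3: C=39, w×C=7×39=273
  J4: C=52, w×C=6×52=312
  J5: C=60, w×C=2×60=120
  J6: C=80, w×C=4×80=320
Sum w×C = 1223
Sum w = 29
Weighted avg = 1223/29
= 42.17


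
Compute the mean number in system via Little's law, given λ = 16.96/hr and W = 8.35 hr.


Little's law: L = λ × W
= 16.96 × 8.35
= 141.62


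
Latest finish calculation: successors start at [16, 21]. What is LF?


LF = min of all successor start times
Successors start at: [16, 21]
LF = min(16, 21)
= 16


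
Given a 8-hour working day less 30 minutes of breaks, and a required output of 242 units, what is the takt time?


Available = 8×60 - 30 = 450 min
Takt time = 450 / 242
= 1.86 min/unit


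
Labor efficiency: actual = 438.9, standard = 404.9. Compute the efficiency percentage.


Efficiency = (actual / standard) × 100
= (438.9 / 404.9) × 100
= 108.4%


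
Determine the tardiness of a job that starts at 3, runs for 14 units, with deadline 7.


Completion = start + processing = 3 + 14 = 17
Tardiness = max(0, C - d) = max(0, 17 - 7)
= max(0, 10)
= 10


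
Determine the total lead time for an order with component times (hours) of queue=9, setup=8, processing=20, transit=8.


Lead time = queue + setup + processing + transit
= 9 + 8 + 20 + 8
= 45 hours


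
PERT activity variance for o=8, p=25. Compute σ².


σ² = ((p - o) / 6)² = (p - o)² / 36
= (25 - 8)² / 36
= 17² / 36
= 289 / 36
= 8.0278


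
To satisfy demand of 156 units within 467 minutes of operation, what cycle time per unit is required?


Cycle time = available time / demand
= 467 / 156
= 2.99 min/unit


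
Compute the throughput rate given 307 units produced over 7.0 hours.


Throughput = units / time
= 307 / 7.0
= 43.9 units/hour


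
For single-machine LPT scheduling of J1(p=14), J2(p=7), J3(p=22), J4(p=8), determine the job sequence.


LPT: sort by longest processing time first
  J3: p=22
  J1: p=14
  J4: p=8
  J2: p=7
Order: J3 → J1 → J4 → J2


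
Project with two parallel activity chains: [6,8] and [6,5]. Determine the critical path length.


Path A: 6 + 8 = 14
Path B: 6 + 5 = 11
Critical path = longest = max(14, 11)
= 14 (Path A)


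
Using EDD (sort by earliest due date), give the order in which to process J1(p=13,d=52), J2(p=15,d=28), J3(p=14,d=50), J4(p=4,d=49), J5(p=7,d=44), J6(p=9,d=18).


EDD: sort by earliest due date
  J6: d=18, p=9
  J2: d=28, p=15
  J5: d=44, p=7
  J4: d=49, p=4
  J3: d=50, p=14
  J1: d=52, p=13
Order: J6 → J2 → J5 → J4 → J3 → J1


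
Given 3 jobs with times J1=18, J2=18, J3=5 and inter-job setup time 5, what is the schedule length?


Makespan = Σ processing + (n-1) × setup
= (18 + 18 + 5) + (3-1)×5
= 41 + 10
= 51 time units


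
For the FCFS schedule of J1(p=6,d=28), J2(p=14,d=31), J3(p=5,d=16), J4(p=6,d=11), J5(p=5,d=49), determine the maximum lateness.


Lateness per job (L = C - d):
  J1: C=6, d=28, L=-22
  J2: C=20, d=31, L=-11
  J3: C=25, d=16, L=9
  J4: C=31, d=11, L=20
  J5: C=36, d=49, L=-13
Lmax = max(-22, -11, 9, 20, -13)
= 20


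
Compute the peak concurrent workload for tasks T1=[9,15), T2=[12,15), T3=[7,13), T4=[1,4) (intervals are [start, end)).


Check each time point for overlaps:
  t=12: 3 tasks active (T1, T2, T3)
Max concurrent = 3


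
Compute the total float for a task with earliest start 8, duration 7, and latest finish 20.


EF = ES + duration = 8 + 7 = 15
LS = LF - duration = 20 - 7 = 13
Total Float = LF - EF = 20 - 15
(or LS - ES = 13 - 8)
= 5


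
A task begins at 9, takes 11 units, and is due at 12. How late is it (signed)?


Completion = 9 + 11 = 20
Lateness = C - d = 20 - 12
= 8


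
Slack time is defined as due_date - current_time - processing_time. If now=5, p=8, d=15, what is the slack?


Slack = due - current_time - processing
= 15 - 5 - 8
= 2


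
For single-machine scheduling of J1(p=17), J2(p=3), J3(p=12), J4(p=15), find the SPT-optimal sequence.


SPT: sort by shortest processing time
  J2: p=3
  J3: p=12
  J4: p=15
  J1: p=17
Order: J2 → J3 → J4 → J1


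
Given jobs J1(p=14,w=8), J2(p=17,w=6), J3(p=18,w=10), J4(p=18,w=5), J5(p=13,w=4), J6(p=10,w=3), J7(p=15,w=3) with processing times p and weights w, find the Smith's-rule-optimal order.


WSPT (Smith's rule): sort by p/w ascending
  J1: p/w = 14/8 = 1.750
  J3: p/w = 18/10 = 1.800
  J2: p/w = 17/6 = 2.833
  J5: p/w = 13/4 = 3.250
  J6: p/w = 10/3 = 3.333
  J4: p/w = 18/5 = 3.600
  J7: p/w = 15/3 = 5.000
Order: J1 → J3 → J2 → J5 → J6 → J4 → J7


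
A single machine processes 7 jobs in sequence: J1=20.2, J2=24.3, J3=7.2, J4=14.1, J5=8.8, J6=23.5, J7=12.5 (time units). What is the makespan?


Sequential makespan: sum all processing times
= 20.2 + 24.3 + 7.2 + 14.1 + 8.8 + 23.5 + 12.5
= 110.6 time units


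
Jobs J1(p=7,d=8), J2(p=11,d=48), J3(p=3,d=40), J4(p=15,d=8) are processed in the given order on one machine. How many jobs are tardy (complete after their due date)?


Completion vs due date:
  J1: C=7, d=8 → on time
  J2: C=18, d=48 → on time
  J3: C=21, d=40 → on time
  J4: C=36, d=8 → TARDY
Tardy jobs: J4
Count = 1


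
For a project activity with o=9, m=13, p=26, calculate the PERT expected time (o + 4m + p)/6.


te = (o + 4m + p) / 6
= (9 + 4×13 + 26) / 6
= (9 + 52 + 26) / 6
= 87 / 6
= 14.50


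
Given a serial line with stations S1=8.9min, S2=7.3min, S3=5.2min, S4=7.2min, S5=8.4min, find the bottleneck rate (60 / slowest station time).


Bottleneck = longest station time
Station times: [8.9, 7.3, 5.2, 7.2, 8.4]
Max = 8.9 min
Rate = 60 / 8.9
= 6.74 units/hour (bottleneck: 8.9min)


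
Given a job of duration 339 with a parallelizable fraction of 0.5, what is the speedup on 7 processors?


Amdahl's law: T_p = T × ((1-p) + p/N)
= 339 × ((1-0.5) + 0.5/7)
= 339 × (0.50 + 0.0714)
= 339 × 0.5714
= 193.71
Speedup = 339/193.71
= 1.75×


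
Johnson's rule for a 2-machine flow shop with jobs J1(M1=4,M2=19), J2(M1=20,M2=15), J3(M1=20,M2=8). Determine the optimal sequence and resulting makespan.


Johnson's rule:
Group 1 (M1≤M2, sort by M1): ['J1']
Group 2 (M1>M2, sort desc M2): ['J2', 'J3']
Sequence: J1 → J2 → J3
Makespan calculation:
  J1: M1 done=4, M2 done=23
  J2: M1 done=24, M2 done=39
  J3: M1 done=44, M2 done=52
= Sequence: J1 → J2 → J3, Makespan: 52


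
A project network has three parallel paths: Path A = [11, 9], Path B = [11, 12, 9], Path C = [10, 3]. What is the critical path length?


Path A: 11 + 9 = 20
Path B: 11 + 12 + 9 = 32
Path C: 10 + 3 = 13
Critical path = longest = max(20, 32, 13)
= 32 (Path B)


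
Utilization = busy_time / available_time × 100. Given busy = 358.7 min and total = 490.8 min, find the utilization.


Utilization = busy / total × 100
= 358.7 / 490.8 × 100
= 73.1%


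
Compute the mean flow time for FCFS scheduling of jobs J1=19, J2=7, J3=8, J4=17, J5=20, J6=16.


Completion times:
  J1: completes at 19
  J2: completes at 26
  J3: completes at 34
  J4: completes at 51
  J5: completes at 71
  J6: completes at 87
Sum = 288
Average = 288/6
= 48.00


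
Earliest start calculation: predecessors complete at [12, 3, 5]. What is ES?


ES = max of all predecessor completion times
Predecessors: [12, 3, 5]
ES = max(12, 3, 5)
= 12


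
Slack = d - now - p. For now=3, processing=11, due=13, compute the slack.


Slack = due - current_time - processing
= 13 - 3 - 11
= -1


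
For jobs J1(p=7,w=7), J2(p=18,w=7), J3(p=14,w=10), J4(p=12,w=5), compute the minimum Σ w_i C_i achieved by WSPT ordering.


WSPT order (by p/w): J1 → J3 → J4 → J2
  J1: C=7, w·C=7×7=49
  J3: C=21, w·C=10×21=210
  J4: C=33, w·C=5×33=165
  J2: C=51, w·C=7×51=357
Σ w·C = 781
= 781


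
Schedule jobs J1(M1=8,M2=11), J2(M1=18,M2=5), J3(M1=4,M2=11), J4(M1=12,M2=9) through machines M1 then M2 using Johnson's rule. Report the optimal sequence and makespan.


Johnson's rule:
Group 1 (M1≤M2, sort by M1): ['J3', 'J1']
Group 2 (M1>M2, sort desc M2): ['J4', 'J2']
Sequence: J3 → J1 → J4 → J2
Makespan calculation:
  J3: M1 done=4, M2 done=15
  J1: M1 done=12, M2 done=26
  J4: M1 done=24, M2 done=35
  J2: M1 done=42, M2 done=47
= Sequence: J3 → J1 → J4 → J2, Makespan: 47


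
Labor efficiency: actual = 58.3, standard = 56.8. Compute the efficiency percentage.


Efficiency = (actual / standard) × 100
= (58.3 / 56.8) × 100
= 102.6%


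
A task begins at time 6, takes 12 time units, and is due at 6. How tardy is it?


Completion = start + processing = 6 + 12 = 18
Tardiness = max(0, C - d) = max(0, 18 - 6)
= max(0, 12)
= 12


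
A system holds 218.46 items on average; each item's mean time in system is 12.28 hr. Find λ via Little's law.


Little's law: L = λW → λ = L / W
= 218.46 / 12.28
= 17.79 per hour


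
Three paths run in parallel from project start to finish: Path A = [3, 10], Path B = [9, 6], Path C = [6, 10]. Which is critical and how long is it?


Path A: 3 + 10 = 13
Path B: 9 + 6 = 15
Path C: 6 + 10 = 16
Critical path = longest = max(13, 15, 16)
= 16 (Path C)


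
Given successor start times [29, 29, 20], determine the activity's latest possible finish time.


LF = min of all successor start times
Successors start at: [29, 29, 20]
LF = min(29, 29, 20)
= 20


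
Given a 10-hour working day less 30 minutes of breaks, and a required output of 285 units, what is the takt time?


Available = 10×60 - 30 = 570 min
Takt time = 570 / 285
= 2.00 min/unit


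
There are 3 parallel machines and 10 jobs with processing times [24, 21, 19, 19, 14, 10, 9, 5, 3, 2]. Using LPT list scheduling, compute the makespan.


Jobs (LPT sorted): [24, 21, 19, 19, 14, 10, 9, 5, 3, 2]
Machines: 3
  J=24 → Machine 1 (load: 0+24=24)
  J=21 → Machine 2 (load: 0+21=21)
  J=19 → Machine 3 (load: 0+19=19)
  J=19 → Machine 3 (load: 19+19=38)
  J=14 → Machine 2 (load: 21+14=35)
  J=10 → Machine 1 (load: 24+10=34)
  J=9 → Machine 1 (load: 34+9=43)
  J=5 → Machine 2 (load: 35+5=40)
  J=3 → Machine 3 (load: 38+3=41)
  J=2 → Machine 2 (load: 40+2=42)
Machine loads: [43, 42, 41]
Makespan = max = 43 time units


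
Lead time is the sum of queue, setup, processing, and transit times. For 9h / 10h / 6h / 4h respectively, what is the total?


Lead time = queue + setup + processing + transit
= 9 + 10 + 6 + 4
= 29 hours


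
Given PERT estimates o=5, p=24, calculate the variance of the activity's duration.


σ² = ((p - o) / 6)² = (p - o)² / 36
= (24 - 5)² / 36
= 19² / 36
= 361 / 36
= 10.0278


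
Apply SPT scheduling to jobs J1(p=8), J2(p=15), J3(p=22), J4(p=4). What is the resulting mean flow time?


SPT order: J4 → J1 → J2 → J3
Completion times:
  J4: C=4
  J1: C=12
  J2: C=27
  J3: C=49
Sum = 92, n = 4
Mean flow = 92/4
= 23.00


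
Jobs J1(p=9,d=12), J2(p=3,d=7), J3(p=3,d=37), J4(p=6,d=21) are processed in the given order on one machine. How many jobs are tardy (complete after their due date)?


Completion vs due date:
  J1: C=9, d=12 → on time
  J2: C=12, d=7 → TARDY
  J3: C=15, d=37 → on time
  J4: C=21, d=21 → on time
Tardy jobs: J2
Count = 1


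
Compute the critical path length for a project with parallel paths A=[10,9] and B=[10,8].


Path A: 10 + 9 = 19
Path B: 10 + 8 = 18
Critical path = longest = max(19, 18)
= 19 (Path A)


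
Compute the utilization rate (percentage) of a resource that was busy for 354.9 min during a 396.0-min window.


Utilization = busy / total × 100
= 354.9 / 396.0 × 100
= 89.6%


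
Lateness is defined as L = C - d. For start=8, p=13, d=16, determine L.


Completion = 8 + 13 = 21
Lateness = C - d = 21 - 16
= 5


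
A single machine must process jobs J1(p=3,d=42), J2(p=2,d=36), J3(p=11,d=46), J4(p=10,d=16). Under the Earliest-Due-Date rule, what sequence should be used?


EDD: sort by earliest due date
  J4: d=16, p=10
  J2: d=36, p=2
  J1: d=42, p=3
  J3: d=46, p=11
Order: J4 → J2 → J1 → J3


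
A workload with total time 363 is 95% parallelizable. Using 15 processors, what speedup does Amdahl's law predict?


Amdahl's law: T_p = T × ((1-p) + p/N)
= 363 × ((1-0.95) + 0.95/15)
= 363 × (0.05 + 0.0633)
= 363 × 0.1133
= 41.14
Speedup = 363/41.14
= 8.82×


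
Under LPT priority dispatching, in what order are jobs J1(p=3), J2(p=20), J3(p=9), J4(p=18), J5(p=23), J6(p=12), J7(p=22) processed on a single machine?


LPT: sort by longest processing time first
  J5: p=23
  J7: p=22
  J2: p=20
  J4: p=18
  J6: p=12
  J3: p=9
  J1: p=3
Order: J5 → J7 → J2 → J4 → J6 → J3 → J1


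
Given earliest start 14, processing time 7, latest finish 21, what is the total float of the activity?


EF = ES + duration = 14 + 7 = 21
LS = LF - duration = 21 - 7 = 14
Total Float = LF - EF = 21 - 21
(or LS - ES = 14 - 14)
= 0


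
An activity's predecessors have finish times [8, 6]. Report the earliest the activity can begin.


ES = max of all predecessor completion times
Predecessors: [8, 6]
ES = max(8, 6)
= 8


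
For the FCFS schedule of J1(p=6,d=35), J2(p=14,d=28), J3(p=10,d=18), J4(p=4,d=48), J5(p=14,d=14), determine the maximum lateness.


Lateness per job (L = C - d):
  J1: C=6, d=35, L=-29
  J2: C=20, d=28, L=-8
  J3: C=30, d=18, L=12
  J4: C=34, d=48, L=-14
  J5: C=48, d=14, L=34
Lmax = max(-29, -8, 12, -14, 34)
= 34


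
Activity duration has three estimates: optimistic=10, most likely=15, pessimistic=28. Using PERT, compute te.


te = (o + 4m + p) / 6
= (10 + 4×15 + 28) / 6
= (10 + 60 + 28) / 6
= 98 / 6
= 16.33


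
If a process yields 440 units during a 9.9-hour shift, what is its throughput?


Throughput = units / time
= 440 / 9.9
= 44.4 units/hour


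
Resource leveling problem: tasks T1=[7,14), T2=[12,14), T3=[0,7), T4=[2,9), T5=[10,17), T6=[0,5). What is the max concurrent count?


Check each time point for overlaps:
  t=2: 3 tasks active (T3, T4, T6)
Max concurrent = 3


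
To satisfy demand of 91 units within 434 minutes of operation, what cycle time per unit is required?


Cycle time = available time / demand
= 434 / 91
= 4.77 min/unit


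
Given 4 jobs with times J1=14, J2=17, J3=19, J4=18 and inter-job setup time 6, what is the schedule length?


Makespan = Σ processing + (n-1) × setup
= (14 + 17 + 19 + 18) + (4-1)×6
= 68 + 18
= 86 time units


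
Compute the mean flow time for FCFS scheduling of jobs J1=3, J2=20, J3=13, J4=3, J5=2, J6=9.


Completion times:
  J1: completes at 3
  J2: completes at 23
  J3: completes at 36
  J4: completes at 39
  J5: completes at 41
  J6: completes at 50
Sum = 192
Average = 192/6
= 32.00


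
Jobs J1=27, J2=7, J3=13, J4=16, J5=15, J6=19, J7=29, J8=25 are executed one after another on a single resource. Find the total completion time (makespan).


Sequential makespan: sum all processing times
= 27 + 7 + 13 + 16 + 15 + 19 + 29 + 25
= 151 time units


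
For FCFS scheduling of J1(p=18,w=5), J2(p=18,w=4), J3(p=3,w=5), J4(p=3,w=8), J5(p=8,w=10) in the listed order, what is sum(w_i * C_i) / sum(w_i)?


Completion times:
  J1: C=18, w×C=5×18=90
  J2: C=36, w×C=4×36=144
  J3: C=39, w×C=5×39=195
  J4: C=42, w×C=8×42=336
  J5: C=50, w×C=10×50=500
Sum w×C = 1265
Sum w = 32
Weighted avg = 1265/32
= 39.53


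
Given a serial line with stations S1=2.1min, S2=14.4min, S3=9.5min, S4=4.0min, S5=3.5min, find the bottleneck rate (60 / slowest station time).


Bottleneck = longest station time
Station times: [2.1, 14.4, 9.5, 4.0, 3.5]
Max = 14.4 min
Rate = 60 / 14.4
= 4.17 units/hour (bottleneck: 14.4min)


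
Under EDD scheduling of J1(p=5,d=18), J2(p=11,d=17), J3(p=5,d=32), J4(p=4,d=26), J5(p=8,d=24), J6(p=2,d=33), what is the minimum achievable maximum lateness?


EDD order: J2 → J1 → J5 → J4 → J3 → J6
Completion and lateness:
  J2: C=11, d=17, L=11-17=-6
  J1: C=16, d=18, L=16-18=-2
  J5: C=24, d=24, L=24-24=0
  J4: C=28, d=26, L=28-26=2
  J3: C=33, d=32, L=33-32=1
  J6: C=35, d=33, L=35-33=2
Lmax = max(-6, -2, 0, 2, 1, 2)
= 2


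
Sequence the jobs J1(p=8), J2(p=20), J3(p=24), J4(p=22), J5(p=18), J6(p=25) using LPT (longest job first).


LPT: sort by longest processing time first
  J6: p=25
  J3: p=24
  J4: p=22
  J2: p=20
  J5: p=18
  J1: p=8
Order: J6 → J3 → J4 → J2 → J5 → J1


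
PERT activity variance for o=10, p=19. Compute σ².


σ² = ((p - o) / 6)² = (p - o)² / 36
= (19 - 10)² / 36
= 9² / 36
= 81 / 36
= 2.2500


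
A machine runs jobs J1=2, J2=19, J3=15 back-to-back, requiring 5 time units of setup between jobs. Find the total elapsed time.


Makespan = Σ processing + (n-1) × setup
= (2 + 19 + 15) + (3-1)×5
= 36 + 10
= 46 time units


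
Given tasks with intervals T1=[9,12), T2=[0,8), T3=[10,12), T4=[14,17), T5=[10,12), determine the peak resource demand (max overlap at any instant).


Check each time point for overlaps:
  t=10: 3 tasks active (T1, T3, T5)
Max concurrent = 3


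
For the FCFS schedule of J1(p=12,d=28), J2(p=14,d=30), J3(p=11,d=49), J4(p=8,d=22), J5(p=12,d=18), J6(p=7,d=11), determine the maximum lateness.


Lateness per job (L = C - d):
  J1: C=12, d=28, L=-16
  J2: C=26, d=30, L=-4
  J3: C=37, d=49, L=-12
  J4: C=45, d=22, L=23
  J5: C=57, d=18, L=39
  J6: C=64, d=11, L=53
Lmax = max(-16, -4, -12, 23, 39, 53)
= 53


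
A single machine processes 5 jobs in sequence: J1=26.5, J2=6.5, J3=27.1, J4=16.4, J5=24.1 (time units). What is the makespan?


Sequential makespan: sum all processing times
= 26.5 + 6.5 + 27.1 + 16.4 + 24.1
= 100.6 time units


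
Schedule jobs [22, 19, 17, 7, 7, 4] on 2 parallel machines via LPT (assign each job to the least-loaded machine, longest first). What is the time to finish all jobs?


Jobs (LPT sorted): [22, 19, 17, 7, 7, 4]
Machines: 2
  J=22 → Machine 1 (load: 0+22=22)
  J=19 → Machine 2 (load: 0+19=19)
  J=17 → Machine 2 (load: 19+17=36)
  J=7 → Machine 1 (load: 22+7=29)
  J=7 → Machine 1 (load: 29+7=36)
  J=4 → Machine 1 (load: 36+4=40)
Machine loads: [40, 36]
Makespan = max = 40 time units


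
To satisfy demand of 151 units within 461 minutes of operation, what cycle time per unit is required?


Cycle time = available time / demand
= 461 / 151
= 3.05 min/unit


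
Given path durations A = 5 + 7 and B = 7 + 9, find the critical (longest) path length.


Path A: 5 + 7 = 12
Path B: 7 + 9 = 16
Critical path = longest = max(12, 16)
= 16 (Path B)


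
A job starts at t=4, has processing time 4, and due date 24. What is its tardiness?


Completion = start + processing = 4 + 4 = 8
Tardiness = max(0, C - d) = max(0, 8 - 24)
= max(0, -16)
= 0


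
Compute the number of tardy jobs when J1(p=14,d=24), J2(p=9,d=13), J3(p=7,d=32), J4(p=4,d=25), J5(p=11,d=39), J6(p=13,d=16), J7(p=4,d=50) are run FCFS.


Completion vs due date:
  J1: C=14, d=24 → on time
  J2: C=23, d=13 → TARDY
  J3: C=30, d=32 → on time
  J4: C=34, d=25 → TARDY
  J5: C=45, d=39 → TARDY
  J6: C=58, d=16 → TARDY
  J7: C=62, d=50 → TARDY
Tardy jobs: J2, J4, J5, J6, J7
Count = 5


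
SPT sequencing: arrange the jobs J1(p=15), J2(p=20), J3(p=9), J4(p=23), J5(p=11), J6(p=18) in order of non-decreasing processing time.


SPT: sort by shortest processing time
  J3: p=9
  J5: p=11
  J1: p=15
  J6: p=18
  J2: p=20
  J4: p=23
Order: J3 → J5 → J1 → J6 → J2 → J4


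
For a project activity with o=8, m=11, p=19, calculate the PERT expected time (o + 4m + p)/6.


te = (o + 4m + p) / 6
= (8 + 4×11 + 19) / 6
= (8 + 44 + 19) / 6
= 71 / 6
= 11.83


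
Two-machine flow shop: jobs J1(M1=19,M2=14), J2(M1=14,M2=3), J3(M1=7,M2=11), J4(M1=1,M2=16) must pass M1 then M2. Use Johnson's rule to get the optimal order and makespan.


Johnson's rule:
Group 1 (M1≤M2, sort by M1): ['J4', 'J3']
Group 2 (M1>M2, sort desc M2): ['J1', 'J2']
Sequence: J4 → J3 → J1 → J2
Makespan calculation:
  J4: M1 done=1, M2 done=17
  J3: M1 done=8, M2 done=28
  J1: M1 done=27, M2 done=42
  J2: M1 done=41, M2 done=45
= Sequence: J4 → J3 → J1 → J2, Makespan: 45


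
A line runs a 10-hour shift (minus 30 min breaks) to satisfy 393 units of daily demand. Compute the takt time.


Available = 10×60 - 30 = 570 min
Takt time = 570 / 393
= 1.45 min/unit


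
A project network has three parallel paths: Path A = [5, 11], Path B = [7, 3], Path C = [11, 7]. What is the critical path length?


Path A: 5 + 11 = 16
Path B: 7 + 3 = 10
Path C: 11 + 7 = 18
Critical path = longest = max(16, 10, 18)
= 18 (Path C)


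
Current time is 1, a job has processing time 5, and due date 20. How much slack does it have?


Slack = due - current_time - processing
= 20 - 1 - 5
= 14


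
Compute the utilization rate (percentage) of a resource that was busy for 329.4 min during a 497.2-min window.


Utilization = busy / total × 100
= 329.4 / 497.2 × 100
= 66.3%


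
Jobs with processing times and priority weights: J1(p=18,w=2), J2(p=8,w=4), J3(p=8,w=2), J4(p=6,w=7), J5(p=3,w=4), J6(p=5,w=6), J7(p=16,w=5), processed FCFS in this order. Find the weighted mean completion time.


Completion times:
  J1: C=18, w×C=2×18=36
  J2: C=26, w×C=4×26=104
  J3: C=34, w×C=2×34=68
  J4: C=40, w×C=7×40=280
  J5: C=43, w×C=4×43=172
  J6: C=48, w×C=6×48=288
  J7: C=64, w×C=5×64=320
Sum w×C = 1268
Sum w = 30
Weighted avg = 1268/30
= 42.27


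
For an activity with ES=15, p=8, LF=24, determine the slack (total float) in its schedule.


EF = ES + duration = 15 + 8 = 23
LS = LF - duration = 24 - 8 = 16
Total Float = LF - EF = 24 - 23
(or LS - ES = 16 - 15)
= 1


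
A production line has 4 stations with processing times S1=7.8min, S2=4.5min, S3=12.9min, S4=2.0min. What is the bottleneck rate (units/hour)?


Bottleneck = longest station time
Station times: [7.8, 4.5, 12.9, 2.0]
Max = 12.9 min
Rate = 60 / 12.9
= 4.65 units/hour (bottleneck: 12.9min)


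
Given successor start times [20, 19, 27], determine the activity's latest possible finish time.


LF = min of all successor start times
Successors start at: [20, 19, 27]
LF = min(20, 19, 27)
= 19


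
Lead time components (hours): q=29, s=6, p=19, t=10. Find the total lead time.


Lead time = queue + setup + processing + transit
= 29 + 6 + 19 + 10
= 64 hours


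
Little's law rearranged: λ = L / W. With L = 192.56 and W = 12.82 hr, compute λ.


Little's law: L = λW → λ = L / W
= 192.56 / 12.82
= 15.02 per hour


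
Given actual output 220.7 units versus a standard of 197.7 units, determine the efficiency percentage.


Efficiency = (actual / standard) × 100
= (220.7 / 197.7) × 100
= 111.6%


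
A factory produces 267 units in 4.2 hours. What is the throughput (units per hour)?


Throughput = units / time
= 267 / 4.2
= 63.6 units/hour


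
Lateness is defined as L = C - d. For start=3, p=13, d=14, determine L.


Completion = 3 + 13 = 16
Lateness = C - d = 16 - 14
= 2


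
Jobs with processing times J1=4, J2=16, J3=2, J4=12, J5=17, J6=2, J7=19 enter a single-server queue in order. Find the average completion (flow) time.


Completion times:
  J1: completes at 4
  J2: completes at 20
  J3: completes at 22
  J4: completes at 34
  J5: completes at 51
  J6: completes at 53
  J7: completes at 72
Sum = 256
Average = 256/7
= 36.57


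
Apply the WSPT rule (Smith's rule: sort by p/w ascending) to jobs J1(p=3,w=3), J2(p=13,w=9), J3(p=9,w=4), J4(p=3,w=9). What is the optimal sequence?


WSPT (Smith's rule): sort by p/w ascending
  J4: p/w = 3/9 = 0.333
  J1: p/w = 3/3 = 1.000
  J2: p/w = 13/9 = 1.444
  J3: p/w = 9/4 = 2.250
Order: J4 → J1 → J2 → J3


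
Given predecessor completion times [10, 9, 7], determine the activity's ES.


ES = max of all predecessor completion times
Predecessors: [10, 9, 7]
ES = max(10, 9, 7)
= 10


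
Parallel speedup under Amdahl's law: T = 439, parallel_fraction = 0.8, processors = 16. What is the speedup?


Amdahl's law: T_p = T × ((1-p) + p/N)
= 439 × ((1-0.8) + 0.8/16)
= 439 × (0.20 + 0.0500)
= 439 × 0.2500
= 109.75
Speedup = 439/109.75
= 4.00×


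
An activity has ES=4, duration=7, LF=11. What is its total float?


EF = ES + duration = 4 + 7 = 11
LS = LF - duration = 11 - 7 = 4
Total Float = LF - EF = 11 - 11
(or LS - ES = 4 - 4)
= 0


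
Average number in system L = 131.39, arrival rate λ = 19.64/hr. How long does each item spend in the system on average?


Little's law: L = λW → W = L / λ
= 131.39 / 19.64
= 6.69 hours


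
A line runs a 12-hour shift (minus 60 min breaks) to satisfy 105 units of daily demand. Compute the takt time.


Available = 12×60 - 60 = 660 min
Takt time = 660 / 105
= 6.29 min/unit


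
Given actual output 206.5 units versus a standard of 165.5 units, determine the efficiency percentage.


Efficiency = (actual / standard) × 100
= (206.5 / 165.5) × 100
= 124.8%


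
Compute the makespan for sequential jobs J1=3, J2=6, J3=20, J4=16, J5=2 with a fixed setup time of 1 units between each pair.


Makespan = Σ processing + (n-1) × setup
= (3 + 6 + 20 + 16 + 2) + (5-1)×1
= 47 + 4
= 51 time units


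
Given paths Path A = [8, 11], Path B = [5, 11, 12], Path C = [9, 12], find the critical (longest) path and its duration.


Path A: 8 + 11 = 19
Path B: 5 + 11 + 12 = 28
Path C: 9 + 12 = 21
Critical path = longest = max(19, 28, 21)
= 28 (Path B)


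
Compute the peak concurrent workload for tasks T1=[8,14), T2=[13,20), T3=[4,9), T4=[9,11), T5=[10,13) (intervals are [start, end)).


Check each time point for overlaps:
  t=10: 3 tasks active (T1, T4, T5)
Max concurrent = 3


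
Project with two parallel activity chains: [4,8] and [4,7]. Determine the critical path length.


Path A: 4 + 8 = 12
Path B: 4 + 7 = 11
Critical path = longest = max(12, 11)
= 12 (Path A)


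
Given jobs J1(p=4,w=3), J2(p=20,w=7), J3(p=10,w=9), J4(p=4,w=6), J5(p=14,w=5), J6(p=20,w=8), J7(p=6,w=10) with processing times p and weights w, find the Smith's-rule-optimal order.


WSPT (Smith's rule): sort by p/w ascending
  J7: p/w = 6/10 = 0.600
  J4: p/w = 4/6 = 0.667
  J3: p/w = 10/9 = 1.111
  J1: p/w = 4/3 = 1.333
  J6: p/w = 20/8 = 2.500
  J5: p/w = 14/5 = 2.800
  J2: p/w = 20/7 = 2.857
Order: J7 → J4 → J3 → J1 → J6 → J5 → J2


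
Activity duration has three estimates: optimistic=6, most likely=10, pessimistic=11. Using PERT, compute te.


te = (o + 4m + p) / 6
= (6 + 4×10 + 11) / 6
= (6 + 40 + 11) / 6
= 57 / 6
= 9.50


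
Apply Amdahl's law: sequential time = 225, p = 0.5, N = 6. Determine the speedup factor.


Amdahl's law: T_p = T × ((1-p) + p/N)
= 225 × ((1-0.5) + 0.5/6)
= 225 × (0.50 + 0.0833)
= 225 × 0.5833
= 131.25
Speedup = 225/131.25
= 1.71×


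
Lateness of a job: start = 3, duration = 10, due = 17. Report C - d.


Completion = 3 + 10 = 13
Lateness = C - d = 13 - 17
= -4


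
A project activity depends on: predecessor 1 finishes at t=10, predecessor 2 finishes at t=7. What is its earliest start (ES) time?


ES = max of all predecessor completion times
Predecessors: [10, 7]
ES = max(10, 7)
= 10


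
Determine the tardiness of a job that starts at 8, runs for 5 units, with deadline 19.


Completion = start + processing = 8 + 5 = 13
Tardiness = max(0, C - d) = max(0, 13 - 19)
= max(0, -6)
= 0


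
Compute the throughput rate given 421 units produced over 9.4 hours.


Throughput = units / time
= 421 / 9.4
= 44.8 units/hour


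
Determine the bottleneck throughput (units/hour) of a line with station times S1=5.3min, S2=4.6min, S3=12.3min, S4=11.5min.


Bottleneck = longest station time
Station times: [5.3, 4.6, 12.3, 11.5]
Max = 12.3 min
Rate = 60 / 12.3
= 4.88 units/hour (bottleneck: 12.3min)


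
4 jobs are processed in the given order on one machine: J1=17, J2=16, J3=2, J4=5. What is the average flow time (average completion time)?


Completion times:
  J1: completes at 17
  J2: completes at 33
  J3: completes at 35
  J4: completes at 40
Sum = 125
Average = 125/4
= 31.25


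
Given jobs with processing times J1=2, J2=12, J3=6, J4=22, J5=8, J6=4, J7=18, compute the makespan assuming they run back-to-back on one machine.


Sequential makespan: sum all processing times
= 2 + 12 + 6 + 22 + 8 + 4 + 18
= 72 time units


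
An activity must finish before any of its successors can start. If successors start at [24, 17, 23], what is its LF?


LF = min of all successor start times
Successors start at: [24, 17, 23]
LF = min(24, 17, 23)
= 17


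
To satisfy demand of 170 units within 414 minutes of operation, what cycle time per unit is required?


Cycle time = available time / demand
= 414 / 170
= 2.44 min/unit


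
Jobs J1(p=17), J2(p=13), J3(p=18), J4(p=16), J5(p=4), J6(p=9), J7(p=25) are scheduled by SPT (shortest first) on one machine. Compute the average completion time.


SPT order: J5 → J6 → J2 → J4 → J1 → J3 → J7
Completion times:
  J5: C=4
  J6: C=13
  J2: C=26
  J4: C=42
  J1: C=59
  J3: C=77
  J7: C=102
Sum = 323, n = 7
Mean flow = 323/7
= 46.14


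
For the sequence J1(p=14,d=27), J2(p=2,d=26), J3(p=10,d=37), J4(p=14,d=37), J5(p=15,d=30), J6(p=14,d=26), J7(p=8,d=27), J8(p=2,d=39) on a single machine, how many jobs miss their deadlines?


Completion vs due date:
  J1: C=14, d=27 → on time
  J2: C=16, d=26 → on time
  J3: C=26, d=37 → on time
  J4: C=40, d=37 → TARDY
  J5: C=55, d=30 → TARDY
  J6: C=69, d=26 → TARDY
  J7: C=77, d=27 → TARDY
  J8: C=79, d=39 → TARDY
Tardy jobs: J4, J5, J6, J7, J8
Count = 5


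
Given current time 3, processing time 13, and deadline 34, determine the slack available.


Slack = due - current_time - processing
= 34 - 3 - 13
= 18


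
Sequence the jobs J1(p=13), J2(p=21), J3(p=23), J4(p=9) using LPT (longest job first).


LPT: sort by longest processing time first
  J3: p=23
  J2: p=21
  J1: p=13
  J4: p=9
Order: J3 → J2 → J1 → J4


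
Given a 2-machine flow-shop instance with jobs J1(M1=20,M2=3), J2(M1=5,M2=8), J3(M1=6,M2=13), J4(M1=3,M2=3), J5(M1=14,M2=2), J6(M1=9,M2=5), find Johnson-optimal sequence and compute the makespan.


Johnson's rule:
Group 1 (M1≤M2, sort by M1): ['J4', 'J2', 'J3']
Group 2 (M1>M2, sort desc M2): ['J6', 'J1', 'J5']
Sequence: J4 → J2 → J3 → J6 → J1 → J5
Makespan calculation:
  J4: M1 done=3, M2 done=6
  J2: M1 done=8, M2 done=16
  J3: M1 done=14, M2 done=29
  J6: M1 done=23, M2 done=34
  J1: M1 done=43, M2 done=46
  J5: M1 done=57, M2 done=59
= Sequence: J4 → J2 → J3 → J6 → J1 → J5, Makespan: 59


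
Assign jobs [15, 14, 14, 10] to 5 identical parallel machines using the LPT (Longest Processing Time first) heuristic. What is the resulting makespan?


Jobs (LPT sorted): [15, 14, 14, 10]
Machines: 5
  J=15 → Machine 1 (load: 0+15=15)
  J=14 → Machine 2 (load: 0+14=14)
  J=14 → Machine 3 (load: 0+14=14)
  J=10 → Machine 4 (load: 0+10=10)
Machine loads: [15, 14, 14, 10, 0]
Makespan = max = 15 time units


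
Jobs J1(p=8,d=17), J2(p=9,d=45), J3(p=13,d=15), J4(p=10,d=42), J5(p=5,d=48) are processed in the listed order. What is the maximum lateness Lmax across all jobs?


Lateness per job (L = C - d):
  J1: C=8, d=17, L=-9
  J2: C=17, d=45, L=-28
  J3: C=30, d=15, L=15
  J4: C=40, d=42, L=-2
  J5: C=45, d=48, L=-3
Lmax = max(-9, -28, 15, -2, -3)
= 15


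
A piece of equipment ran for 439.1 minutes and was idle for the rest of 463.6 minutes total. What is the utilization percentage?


Utilization = busy / total × 100
= 439.1 / 463.6 × 100
= 94.7%


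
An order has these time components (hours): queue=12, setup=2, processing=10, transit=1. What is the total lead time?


Lead time = queue + setup + processing + transit
= 12 + 2 + 10 + 1
= 25 hours


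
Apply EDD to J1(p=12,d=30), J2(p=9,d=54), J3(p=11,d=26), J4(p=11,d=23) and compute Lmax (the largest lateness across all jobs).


EDD order: J4 → J3 → J1 → J2
Completion and lateness:
  J4: C=11, d=23, L=11-23=-12
  J3: C=22, d=26, L=22-26=-4
  J1: C=34, d=30, L=34-30=4
  J2: C=43, d=54, L=43-54=-11
Lmax = max(-12, -4, 4, -11)
= 4


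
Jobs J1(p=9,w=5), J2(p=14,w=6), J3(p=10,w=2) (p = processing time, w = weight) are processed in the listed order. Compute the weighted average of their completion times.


Completion times:
  J1: C=9, w×C=5×9=45
  J2: C=23, w×C=6×23=138
  J3: C=33, w×C=2×33=66
Sum w×C = 249
Sum w = 13
Weighted avg = 249/13
= 19.15


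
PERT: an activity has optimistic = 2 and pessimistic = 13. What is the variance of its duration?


σ² = ((p - o) / 6)² = (p - o)² / 36
= (13 - 2)² / 36
= 11² / 36
= 121 / 36
= 3.3611


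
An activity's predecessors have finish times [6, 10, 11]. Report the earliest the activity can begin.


ES = max of all predecessor completion times
Predecessors: [6, 10, 11]
ES = max(6, 10, 11)
= 11


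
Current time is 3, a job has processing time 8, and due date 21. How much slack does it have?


Slack = due - current_time - processing
= 21 - 3 - 8
= 10


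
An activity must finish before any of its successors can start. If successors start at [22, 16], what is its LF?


LF = min of all successor start times
Successors start at: [22, 16]
LF = min(22, 16)
= 16


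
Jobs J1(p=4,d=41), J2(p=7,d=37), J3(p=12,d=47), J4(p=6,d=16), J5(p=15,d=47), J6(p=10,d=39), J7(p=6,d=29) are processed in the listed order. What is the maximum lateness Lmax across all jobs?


Lateness per job (L = C - d):
  J1: C=4, d=41, L=-37
  J2: C=11, d=37, L=-26
  J3: C=23, d=47, L=-24
  J4: C=29, d=16, L=13
  J5: C=44, d=47, L=-3
  J6: C=54, d=39, L=15
  J7: C=60, d=29, L=31
Lmax = max(-37, -26, -24, 13, -3, 15, 31)
= 31


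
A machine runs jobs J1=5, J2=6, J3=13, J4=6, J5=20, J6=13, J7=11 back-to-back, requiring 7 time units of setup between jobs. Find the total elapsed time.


Makespan = Σ processing + (n-1) × setup
= (5 + 6 + 13 + 6 + 20 + 13 + 11) + (7-1)×7
= 74 + 42
= 116 time units


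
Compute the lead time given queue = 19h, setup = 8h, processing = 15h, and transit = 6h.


Lead time = queue + setup + processing + transit
= 19 + 8 + 15 + 6
= 48 hours


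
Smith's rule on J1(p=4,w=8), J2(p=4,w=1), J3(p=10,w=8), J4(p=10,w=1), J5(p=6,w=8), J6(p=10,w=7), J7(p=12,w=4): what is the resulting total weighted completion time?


WSPT order (by p/w): J1 → J5 → J3 → J6 → J7 → J2 → J4
  J1: C=4, w·C=8×4=32
  J5: C=10, w·C=8×10=80
  J3: C=20, w·C=8×20=160
  J6: C=30, w·C=7×30=210
  J7: C=42, w·C=4×42=168
  J2: C=46, w·C=1×46=46
  J4: C=56, w·C=1×56=56
Σ w·C = 752
= 752


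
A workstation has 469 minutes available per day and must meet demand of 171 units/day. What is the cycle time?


Cycle time = available time / demand
= 469 / 171
= 2.74 min/unit


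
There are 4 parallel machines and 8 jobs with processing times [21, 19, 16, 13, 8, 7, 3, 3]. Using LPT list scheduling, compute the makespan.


Jobs (LPT sorted): [21, 19, 16, 13, 8, 7, 3, 3]
Machines: 4
  J=21 → Machine 1 (load: 0+21=21)
  J=19 → Machine 2 (load: 0+19=19)
  J=16 → Machine 3 (load: 0+16=16)
  J=13 → Machine 4 (load: 0+13=13)
  J=8 → Machine 4 (load: 13+8=21)
  J=7 → Machine 3 (load: 16+7=23)
  J=3 → Machine 2 (load: 19+3=22)
  J=3 → Machine 1 (load: 21+3=24)
Machine loads: [24, 22, 23, 21]
Makespan = max = 24 time units


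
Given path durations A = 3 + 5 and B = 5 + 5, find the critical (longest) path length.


Path A: 3 + 5 = 8
Path B: 5 + 5 = 10
Critical path = longest = max(8, 10)
= 10 (Path B)


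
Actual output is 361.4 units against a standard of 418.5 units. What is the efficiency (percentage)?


Efficiency = (actual / standard) × 100
= (361.4 / 418.5) × 100
= 86.4%


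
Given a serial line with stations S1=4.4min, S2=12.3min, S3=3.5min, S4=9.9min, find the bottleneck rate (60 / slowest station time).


Bottleneck = longest station time
Station times: [4.4, 12.3, 3.5, 9.9]
Max = 12.3 min
Rate = 60 / 12.3
= 4.88 units/hour (bottleneck: 12.3min)


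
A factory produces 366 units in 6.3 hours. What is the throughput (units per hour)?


Throughput = units / time
= 366 / 6.3
= 58.1 units/hour


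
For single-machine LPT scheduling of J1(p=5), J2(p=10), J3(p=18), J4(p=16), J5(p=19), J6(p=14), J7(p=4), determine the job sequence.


LPT: sort by longest processing time first
  J5: p=19
  J3: p=18
  J4: p=16
  J6: p=14
  J2: p=10
  J1: p=5
  J7: p=4
Order: J5 → J3 → J4 → J6 → J2 → J1 → J7


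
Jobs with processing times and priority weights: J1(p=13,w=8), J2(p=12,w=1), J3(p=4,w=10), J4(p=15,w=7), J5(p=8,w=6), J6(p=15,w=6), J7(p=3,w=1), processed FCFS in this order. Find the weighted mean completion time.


Completion times:
  J1: C=13, w×C=8×13=104
  J2: C=25, w×C=1×25=25
  J3: C=29, w×C=10×29=290
  J4: C=44, w×C=7×44=308
  J5: C=52, w×C=6×52=312
  J6: C=67, w×C=6×67=402
  J7: C=70, w×C=1×70=70
Sum w×C = 1511
Sum w = 39
Weighted avg = 1511/39
= 38.74


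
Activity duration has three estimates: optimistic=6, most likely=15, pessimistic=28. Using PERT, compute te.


te = (o + 4m + p) / 6
= (6 + 4×15 + 28) / 6
= (6 + 60 + 28) / 6
= 94 / 6
= 15.67


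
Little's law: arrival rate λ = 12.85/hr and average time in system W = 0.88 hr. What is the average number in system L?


Little's law: L = λ × W
= 12.85 × 0.88
= 11.31


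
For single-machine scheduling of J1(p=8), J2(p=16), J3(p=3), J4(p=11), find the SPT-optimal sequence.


SPT: sort by shortest processing time
  J3: p=3
  J1: p=8
  J4: p=11
  J2: p=16
Order: J3 → J1 → J4 → J2


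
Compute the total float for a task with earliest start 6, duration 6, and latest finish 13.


EF = ES + duration = 6 + 6 = 12
LS = LF - duration = 13 - 6 = 7
Total Float = LF - EF = 13 - 12
(or LS - ES = 7 - 6)
= 1


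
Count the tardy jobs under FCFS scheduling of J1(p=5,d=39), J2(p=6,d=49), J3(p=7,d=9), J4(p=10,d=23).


Completion vs due date:
  J1: C=5, d=39 → on time
  J2: C=11, d=49 → on time
  J3: C=18, d=9 → TARDY
  J4: C=28, d=23 → TARDY
Tardy jobs: J3, J4
Count = 2


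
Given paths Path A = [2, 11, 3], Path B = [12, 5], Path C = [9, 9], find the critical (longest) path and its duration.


Path A: 2 + 11 + 3 = 16
Path B: 12 + 5 = 17
Path C: 9 + 9 = 18
Critical path = longest = max(16, 17, 18)
= 18 (Path C)
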